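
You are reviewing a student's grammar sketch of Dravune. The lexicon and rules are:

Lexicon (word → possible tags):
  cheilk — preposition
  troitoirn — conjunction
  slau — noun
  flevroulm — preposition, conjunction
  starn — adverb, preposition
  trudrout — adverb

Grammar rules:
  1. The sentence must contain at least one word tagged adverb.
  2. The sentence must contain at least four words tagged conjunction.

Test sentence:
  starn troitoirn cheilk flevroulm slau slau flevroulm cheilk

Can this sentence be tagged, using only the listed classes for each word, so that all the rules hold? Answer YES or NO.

NO

Candidates per position — 1:starn {adverb,preposition}; 2:troitoirn {conjunction}; 3:cheilk {preposition}; 4:flevroulm {preposition,conjunction}; 5:slau {noun}; 6:slau {noun}; 7:flevroulm {preposition,conjunction}; 8:cheilk {preposition}.
Rule 2 cannot be satisfied by any choice of tags from the lexicon.
So there is no consistent tagging.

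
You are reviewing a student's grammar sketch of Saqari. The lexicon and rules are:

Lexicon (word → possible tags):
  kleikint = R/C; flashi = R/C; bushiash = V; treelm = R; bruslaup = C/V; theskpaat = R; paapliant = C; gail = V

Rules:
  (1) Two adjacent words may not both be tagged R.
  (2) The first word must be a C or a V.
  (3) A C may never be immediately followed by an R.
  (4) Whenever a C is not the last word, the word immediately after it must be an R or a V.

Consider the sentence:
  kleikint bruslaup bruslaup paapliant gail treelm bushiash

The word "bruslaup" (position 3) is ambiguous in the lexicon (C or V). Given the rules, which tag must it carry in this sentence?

V

Candidates per position — 1:kleikint {R,C}; 2:bruslaup {C,V}; 3:bruslaup {C,V}; 4:paapliant {C}; 5:gail {V}; 6:treelm {R}; 7:bushiash {V}.
At position 1, choosing R makes rule 2 impossible to satisfy; hence C.
At position 2, choosing C makes rule 4 impossible to satisfy; hence V.
At position 3, choosing C makes rule 4 impossible to satisfy; hence V.
That leaves exactly one tagging: C V V C V R V.
Rule-by-rule: rule 1 holds; rule 2 holds; rule 3 holds; rule 4 holds.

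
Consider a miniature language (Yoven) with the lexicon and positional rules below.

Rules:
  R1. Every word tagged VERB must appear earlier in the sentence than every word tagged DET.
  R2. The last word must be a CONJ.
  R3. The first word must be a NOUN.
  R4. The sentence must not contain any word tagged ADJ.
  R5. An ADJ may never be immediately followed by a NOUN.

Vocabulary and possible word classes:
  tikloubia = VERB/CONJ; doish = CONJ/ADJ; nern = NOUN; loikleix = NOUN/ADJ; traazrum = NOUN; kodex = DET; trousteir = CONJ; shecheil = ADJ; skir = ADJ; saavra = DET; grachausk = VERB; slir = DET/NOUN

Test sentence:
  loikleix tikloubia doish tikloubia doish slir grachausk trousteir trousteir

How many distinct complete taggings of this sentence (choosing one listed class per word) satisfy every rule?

Candidates per position — 1:loikleix {NOUN,ADJ}; 2:tikloubia {VERB,CONJ}; 3:doish {CONJ,ADJ}; 4:tikloubia {VERB,CONJ}; 5:doish {CONJ,ADJ}; 6:slir {DET,NOUN}; 7:grachausk {VERB}; 8:trousteir {CONJ}; 9:trousteir {CONJ}.
There are 64 candidate sequences in total.
The sequences that satisfy every rule: NOUN VERB CONJ VERB CONJ NOUN VERB CONJ CONJ; NOUN VERB CONJ CONJ CONJ NOUN VERB CONJ CONJ; NOUN CONJ CONJ VERB CONJ NOUN VERB CONJ CONJ; NOUN CONJ CONJ CONJ CONJ NOUN VERB CONJ CONJ.
Count = 4.

4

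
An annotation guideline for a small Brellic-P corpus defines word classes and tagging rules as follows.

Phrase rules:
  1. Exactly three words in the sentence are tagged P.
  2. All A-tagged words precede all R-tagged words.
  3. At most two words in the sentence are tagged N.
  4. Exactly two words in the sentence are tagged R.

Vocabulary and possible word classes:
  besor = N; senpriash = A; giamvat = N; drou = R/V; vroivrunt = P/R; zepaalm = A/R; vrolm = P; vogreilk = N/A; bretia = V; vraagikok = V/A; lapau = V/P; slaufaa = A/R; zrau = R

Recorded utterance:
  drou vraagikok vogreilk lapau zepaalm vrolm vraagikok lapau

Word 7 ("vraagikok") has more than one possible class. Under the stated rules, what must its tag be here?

Candidates per position — 1:drou {R,V}; 2:vraagikok {V,A}; 3:vogreilk {N,A}; 4:lapau {V,P}; 5:zepaalm {A,R}; 6:vrolm {P}; 7:vraagikok {V,A}; 8:lapau {V,P}.
If word 1 were V, no tagging could satisfy rule 4; so word 1 is R.
If word 2 were A, no tagging could satisfy rule 2; so word 2 is V.
If word 3 were A, no tagging could satisfy rule 2; so word 3 is N.
If word 4 were V, no tagging could satisfy rule 1; so word 4 is P.
If word 5 were A, no tagging could satisfy rule 2; so word 5 is R.
If word 7 were A, no tagging could satisfy rule 2; so word 7 is V.
If word 8 were V, no tagging could satisfy rule 1; so word 8 is P.
That leaves exactly one tagging: R V N P R P V P.
Verifying each rule — rule 1 ok; rule 2 ok; rule 3 ok; rule 4 ok.

V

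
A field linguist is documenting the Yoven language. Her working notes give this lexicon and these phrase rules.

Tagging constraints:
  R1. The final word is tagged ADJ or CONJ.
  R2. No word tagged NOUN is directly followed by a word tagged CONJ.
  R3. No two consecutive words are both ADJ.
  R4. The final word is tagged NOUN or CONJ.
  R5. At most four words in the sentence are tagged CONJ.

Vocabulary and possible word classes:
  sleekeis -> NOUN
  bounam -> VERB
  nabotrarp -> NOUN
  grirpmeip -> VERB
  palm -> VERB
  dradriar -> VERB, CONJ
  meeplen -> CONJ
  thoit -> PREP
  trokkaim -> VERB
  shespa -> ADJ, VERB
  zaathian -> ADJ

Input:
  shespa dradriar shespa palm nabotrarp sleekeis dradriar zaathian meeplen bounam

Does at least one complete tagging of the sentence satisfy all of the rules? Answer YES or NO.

NO

Candidates per position — 1:shespa {ADJ,VERB}; 2:dradriar {VERB,CONJ}; 3:shespa {ADJ,VERB}; 4:palm {VERB}; 5:nabotrarp {NOUN}; 6:sleekeis {NOUN}; 7:dradriar {VERB,CONJ}; 8:zaathian {ADJ}; 9:meeplen {CONJ}; 10:bounam {VERB}.
Rule 1 cannot be satisfied by any choice of tags from the lexicon.
So there is no consistent tagging.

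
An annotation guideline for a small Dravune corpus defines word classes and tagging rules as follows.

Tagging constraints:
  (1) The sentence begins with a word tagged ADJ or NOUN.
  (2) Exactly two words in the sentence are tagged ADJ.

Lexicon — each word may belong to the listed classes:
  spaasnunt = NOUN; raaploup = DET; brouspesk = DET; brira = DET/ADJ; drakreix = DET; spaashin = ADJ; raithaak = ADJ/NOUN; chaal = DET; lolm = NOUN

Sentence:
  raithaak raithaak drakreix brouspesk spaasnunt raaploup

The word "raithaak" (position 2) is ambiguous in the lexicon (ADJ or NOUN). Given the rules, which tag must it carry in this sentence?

Candidates per position — 1:raithaak {ADJ,NOUN}; 2:raithaak {ADJ,NOUN}; 3:drakreix {DET}; 4:brouspesk {DET}; 5:spaasnunt {NOUN}; 6:raaploup {DET}.
Position 1: tagging it NOUN would leave rule 2 unsatisfiable, so it must be ADJ.
Position 2: tagging it NOUN would leave rule 2 unsatisfiable, so it must be ADJ.
So the tagging must be: ADJ ADJ DET DET NOUN DET.
Rule-by-rule: rule 1 holds; rule 2 holds.

ADJ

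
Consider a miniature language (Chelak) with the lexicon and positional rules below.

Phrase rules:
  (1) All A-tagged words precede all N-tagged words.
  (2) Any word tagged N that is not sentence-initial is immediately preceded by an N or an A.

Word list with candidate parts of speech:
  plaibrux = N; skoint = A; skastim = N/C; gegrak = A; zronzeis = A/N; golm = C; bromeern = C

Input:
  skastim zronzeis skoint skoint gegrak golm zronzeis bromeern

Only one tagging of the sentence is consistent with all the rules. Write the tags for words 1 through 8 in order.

C A A A A C A C

Candidates per position — 1:skastim {N,C}; 2:zronzeis {A,N}; 3:skoint {A}; 4:skoint {A}; 5:gegrak {A}; 6:golm {C}; 7:zronzeis {A,N}; 8:bromeern {C}.
Position 1: N is ruled out by rule 1; that leaves C.
Position 2: N is ruled out by rule 1; that leaves A.
Position 7: N is ruled out by rule 2; that leaves A.
So the tagging must be: C A A A A C A C.
Check: rule 1 ✓; rule 2 ✓.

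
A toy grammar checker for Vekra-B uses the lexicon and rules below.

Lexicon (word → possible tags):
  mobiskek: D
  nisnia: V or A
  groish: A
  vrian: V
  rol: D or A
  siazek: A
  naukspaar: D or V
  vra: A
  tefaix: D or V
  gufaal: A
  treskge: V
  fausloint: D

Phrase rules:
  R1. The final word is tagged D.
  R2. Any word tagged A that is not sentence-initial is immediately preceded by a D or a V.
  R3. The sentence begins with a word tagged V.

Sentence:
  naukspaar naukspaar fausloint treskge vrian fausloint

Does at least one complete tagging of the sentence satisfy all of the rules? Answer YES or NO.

YES

Candidates per position — 1:naukspaar {D,V}; 2:naukspaar {D,V}; 3:fausloint {D}; 4:treskge {V}; 5:vrian {V}; 6:fausloint {D}.
One satisfying assignment: V V D V V D.
Check: rule 1 holds; rule 2 holds; rule 3 holds.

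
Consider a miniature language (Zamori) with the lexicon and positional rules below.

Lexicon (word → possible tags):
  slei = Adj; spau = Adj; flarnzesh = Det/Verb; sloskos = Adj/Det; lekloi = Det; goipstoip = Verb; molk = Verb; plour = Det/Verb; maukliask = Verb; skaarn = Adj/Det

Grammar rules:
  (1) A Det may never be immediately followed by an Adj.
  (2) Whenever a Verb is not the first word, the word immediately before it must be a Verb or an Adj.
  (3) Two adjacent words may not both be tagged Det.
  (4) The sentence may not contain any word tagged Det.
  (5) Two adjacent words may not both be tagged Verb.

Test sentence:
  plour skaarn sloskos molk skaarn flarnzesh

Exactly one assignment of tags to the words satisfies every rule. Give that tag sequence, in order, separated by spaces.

Candidates per position — 1:plour {Det,Verb}; 2:skaarn {Adj,Det}; 3:sloskos {Adj,Det}; 4:molk {Verb}; 5:skaarn {Adj,Det}; 6:flarnzesh {Det,Verb}.
Position 1: Det is ruled out by rule 4; that leaves Verb.
Position 2: Det is ruled out by rule 4; that leaves Adj.
Position 3: Det is ruled out by rule 2; that leaves Adj.
Position 5: Det is ruled out by rule 4; that leaves Adj.
Position 6: Det is ruled out by rule 4; that leaves Verb.
So the tagging must be: Verb Adj Adj Verb Adj Verb.
Checking: rule 1 satisfied; rule 2 satisfied; rule 3 satisfied; rule 4 satisfied; rule 5 satisfied.

Verb Adj Adj Verb Adj Verb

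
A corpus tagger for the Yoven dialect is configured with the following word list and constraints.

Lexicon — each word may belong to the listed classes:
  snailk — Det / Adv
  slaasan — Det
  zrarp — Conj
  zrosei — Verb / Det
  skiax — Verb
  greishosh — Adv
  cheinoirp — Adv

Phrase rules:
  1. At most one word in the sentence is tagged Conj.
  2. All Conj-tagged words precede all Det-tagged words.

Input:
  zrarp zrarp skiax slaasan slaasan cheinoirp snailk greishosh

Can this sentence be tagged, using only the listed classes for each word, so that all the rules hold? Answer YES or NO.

NO

Candidates per position — 1:zrarp {Conj}; 2:zrarp {Conj}; 3:skiax {Verb}; 4:slaasan {Det}; 5:slaasan {Det}; 6:cheinoirp {Adv}; 7:snailk {Det,Adv}; 8:greishosh {Adv}.
Rule 1 cannot be satisfied by any choice of tags from the lexicon.
So there is no consistent tagging.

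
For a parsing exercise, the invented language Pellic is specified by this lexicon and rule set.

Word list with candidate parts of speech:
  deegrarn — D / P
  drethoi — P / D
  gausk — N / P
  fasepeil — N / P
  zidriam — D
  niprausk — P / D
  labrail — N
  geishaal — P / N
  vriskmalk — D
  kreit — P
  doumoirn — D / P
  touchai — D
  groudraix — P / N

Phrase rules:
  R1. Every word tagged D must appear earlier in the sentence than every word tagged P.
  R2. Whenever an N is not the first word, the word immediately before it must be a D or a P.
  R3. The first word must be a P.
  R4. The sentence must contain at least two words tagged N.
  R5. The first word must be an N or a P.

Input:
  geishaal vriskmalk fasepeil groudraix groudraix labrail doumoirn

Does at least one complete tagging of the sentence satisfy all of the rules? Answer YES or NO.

NO

Candidates per position — 1:geishaal {P,N}; 2:vriskmalk {D}; 3:fasepeil {N,P}; 4:groudraix {P,N}; 5:groudraix {P,N}; 6:labrail {N}; 7:doumoirn {D,P}.
Every candidate sequence violates at least one rule; no consistent tagging exists.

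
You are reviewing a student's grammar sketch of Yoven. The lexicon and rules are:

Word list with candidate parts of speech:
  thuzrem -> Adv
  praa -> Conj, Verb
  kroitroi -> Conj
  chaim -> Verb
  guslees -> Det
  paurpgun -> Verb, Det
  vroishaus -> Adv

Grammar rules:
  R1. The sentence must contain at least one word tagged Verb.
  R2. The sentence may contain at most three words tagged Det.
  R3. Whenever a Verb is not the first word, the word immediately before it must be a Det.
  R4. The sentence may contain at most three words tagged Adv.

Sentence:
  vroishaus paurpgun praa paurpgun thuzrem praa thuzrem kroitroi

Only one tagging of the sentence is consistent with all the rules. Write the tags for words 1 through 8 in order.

Adv Det Verb Det Adv Conj Adv Conj

Candidates per position — 1:vroishaus {Adv}; 2:paurpgun {Verb,Det}; 3:praa {Conj,Verb}; 4:paurpgun {Verb,Det}; 5:thuzrem {Adv}; 6:praa {Conj,Verb}; 7:thuzrem {Adv}; 8:kroitroi {Conj}.
Word 2 cannot be Verb — rule 3 would then fail for every completion. It is Det.
Word 4 cannot be Verb — rule 3 would then fail for every completion. It is Det.
Word 6 cannot be Verb — rule 3 would then fail for every completion. It is Conj.
Word 3 cannot be Conj — rule 1 would then fail for every completion. It is Verb.
That leaves exactly one tagging: Adv Det Verb Det Adv Conj Adv Conj.
Check: rule 1 satisfied; rule 2 satisfied; rule 3 satisfied; rule 4 satisfied.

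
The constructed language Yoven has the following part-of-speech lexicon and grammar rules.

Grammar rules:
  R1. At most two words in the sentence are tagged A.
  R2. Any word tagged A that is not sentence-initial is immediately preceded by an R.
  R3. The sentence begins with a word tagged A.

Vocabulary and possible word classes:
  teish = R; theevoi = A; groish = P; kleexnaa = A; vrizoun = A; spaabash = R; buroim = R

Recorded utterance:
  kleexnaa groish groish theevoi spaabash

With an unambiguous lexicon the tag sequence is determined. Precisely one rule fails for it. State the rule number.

2

Fixed tagging: A P P A R.
Rule check: R1 pass, R2 fail, R3 pass.
Only rule 2 fails.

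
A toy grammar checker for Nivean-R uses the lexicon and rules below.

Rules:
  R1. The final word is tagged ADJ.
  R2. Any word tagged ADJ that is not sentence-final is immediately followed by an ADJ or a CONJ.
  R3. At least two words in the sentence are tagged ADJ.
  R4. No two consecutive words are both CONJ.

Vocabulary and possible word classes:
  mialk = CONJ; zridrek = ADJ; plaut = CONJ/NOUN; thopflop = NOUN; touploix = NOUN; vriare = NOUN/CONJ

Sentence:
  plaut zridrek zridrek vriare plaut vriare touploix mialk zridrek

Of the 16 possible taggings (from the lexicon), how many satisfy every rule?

4

Candidates per position — 1:plaut {CONJ,NOUN}; 2:zridrek {ADJ}; 3:zridrek {ADJ}; 4:vriare {NOUN,CONJ}; 5:plaut {CONJ,NOUN}; 6:vriare {NOUN,CONJ}; 7:touploix {NOUN}; 8:mialk {CONJ}; 9:zridrek {ADJ}.
There are 16 candidate sequences in total.
The sequences that satisfy every rule: CONJ ADJ ADJ CONJ NOUN NOUN NOUN CONJ ADJ; CONJ ADJ ADJ CONJ NOUN CONJ NOUN CONJ ADJ; NOUN ADJ ADJ CONJ NOUN NOUN NOUN CONJ ADJ; NOUN ADJ ADJ CONJ NOUN CONJ NOUN CONJ ADJ.
Count = 4.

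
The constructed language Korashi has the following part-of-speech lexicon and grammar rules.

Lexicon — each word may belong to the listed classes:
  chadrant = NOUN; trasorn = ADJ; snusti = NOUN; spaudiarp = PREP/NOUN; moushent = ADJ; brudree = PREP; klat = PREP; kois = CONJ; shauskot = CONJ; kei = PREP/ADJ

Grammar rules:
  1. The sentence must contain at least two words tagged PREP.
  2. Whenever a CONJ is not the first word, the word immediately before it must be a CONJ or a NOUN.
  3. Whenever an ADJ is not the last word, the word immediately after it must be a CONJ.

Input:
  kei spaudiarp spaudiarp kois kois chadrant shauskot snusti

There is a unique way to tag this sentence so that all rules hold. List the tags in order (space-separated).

Candidates per position — 1:kei {PREP,ADJ}; 2:spaudiarp {PREP,NOUN}; 3:spaudiarp {PREP,NOUN}; 4:kois {CONJ}; 5:kois {CONJ}; 6:chadrant {NOUN}; 7:shauskot {CONJ}; 8:snusti {NOUN}.
Position 1: tagging it ADJ would leave rule 3 unsatisfiable, so it must be PREP.
Position 3: tagging it PREP would leave rule 2 unsatisfiable, so it must be NOUN.
Position 2: tagging it NOUN would leave rule 1 unsatisfiable, so it must be PREP.
So the tagging must be: PREP PREP NOUN CONJ CONJ NOUN CONJ NOUN.
Verifying each rule — rule 1 ok; rule 2 ok; rule 3 ok.

PREP PREP NOUN CONJ CONJ NOUN CONJ NOUN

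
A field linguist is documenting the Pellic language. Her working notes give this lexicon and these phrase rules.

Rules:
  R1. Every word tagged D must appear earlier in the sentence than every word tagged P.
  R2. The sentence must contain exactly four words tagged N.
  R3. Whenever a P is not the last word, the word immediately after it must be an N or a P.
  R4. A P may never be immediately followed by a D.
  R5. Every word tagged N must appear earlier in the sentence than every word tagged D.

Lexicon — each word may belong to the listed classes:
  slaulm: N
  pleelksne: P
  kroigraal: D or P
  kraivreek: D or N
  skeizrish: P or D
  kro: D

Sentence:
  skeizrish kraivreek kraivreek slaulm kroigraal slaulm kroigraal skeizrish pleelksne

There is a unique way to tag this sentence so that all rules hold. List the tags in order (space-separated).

P N N N P N P P P

Candidates per position — 1:skeizrish {P,D}; 2:kraivreek {D,N}; 3:kraivreek {D,N}; 4:slaulm {N}; 5:kroigraal {D,P}; 6:slaulm {N}; 7:kroigraal {D,P}; 8:skeizrish {P,D}; 9:pleelksne {P}.
At position 1, choosing D makes rule 5 impossible to satisfy; hence P.
At position 2, choosing D makes rule 1 impossible to satisfy; hence N.
At position 3, choosing D makes rule 1 impossible to satisfy; hence N.
At position 5, choosing D makes rule 1 impossible to satisfy; hence P.
At position 7, choosing D makes rule 1 impossible to satisfy; hence P.
At position 8, choosing D makes rule 1 impossible to satisfy; hence P.
The unique satisfying tagging is: P N N N P N P P P.
Rule-by-rule: rule 1 satisfied; rule 2 satisfied; rule 3 satisfied; rule 4 satisfied; rule 5 satisfied.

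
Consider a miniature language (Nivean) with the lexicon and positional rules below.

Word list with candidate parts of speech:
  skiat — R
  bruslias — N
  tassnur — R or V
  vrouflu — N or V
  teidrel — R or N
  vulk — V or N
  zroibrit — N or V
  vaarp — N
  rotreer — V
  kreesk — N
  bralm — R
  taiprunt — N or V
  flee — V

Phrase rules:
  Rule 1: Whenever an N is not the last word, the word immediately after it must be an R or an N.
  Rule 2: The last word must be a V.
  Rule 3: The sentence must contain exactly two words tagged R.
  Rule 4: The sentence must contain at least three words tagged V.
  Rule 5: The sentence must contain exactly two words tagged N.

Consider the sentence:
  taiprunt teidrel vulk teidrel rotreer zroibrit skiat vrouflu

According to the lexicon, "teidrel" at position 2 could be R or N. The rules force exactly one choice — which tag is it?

N

Candidates per position — 1:taiprunt {N,V}; 2:teidrel {R,N}; 3:vulk {V,N}; 4:teidrel {R,N}; 5:rotreer {V}; 6:zroibrit {N,V}; 7:skiat {R}; 8:vrouflu {N,V}.
Position 4: N is ruled out by rule 1; that leaves R.
Position 8: N is ruled out by rule 2; that leaves V.
Position 2: R is ruled out by rule 3; that leaves N.
Position 3: V is ruled out by rule 1; that leaves N.
Position 6: N is ruled out by rule 5; that leaves V.
Position 1: N is ruled out by rule 5; that leaves V.
The only consistent sequence is: V N N R V V R V.
Rule-by-rule: rule 1 holds; rule 2 holds; rule 3 holds; rule 4 holds; rule 5 holds.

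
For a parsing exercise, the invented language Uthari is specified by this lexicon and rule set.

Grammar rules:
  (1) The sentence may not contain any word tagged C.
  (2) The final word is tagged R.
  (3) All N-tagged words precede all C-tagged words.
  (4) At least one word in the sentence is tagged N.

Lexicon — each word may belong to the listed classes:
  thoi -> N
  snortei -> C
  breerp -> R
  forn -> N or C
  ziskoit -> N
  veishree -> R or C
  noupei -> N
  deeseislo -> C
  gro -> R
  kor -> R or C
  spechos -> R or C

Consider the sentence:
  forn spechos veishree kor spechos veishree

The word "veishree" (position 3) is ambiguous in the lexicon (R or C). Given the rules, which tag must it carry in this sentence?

Candidates per position — 1:forn {N,C}; 2:spechos {R,C}; 3:veishree {R,C}; 4:kor {R,C}; 5:spechos {R,C}; 6:veishree {R,C}.
If word 1 were C, no tagging could satisfy rule 1; so word 1 is N.
If word 2 were C, no tagging could satisfy rule 1; so word 2 is R.
If word 3 were C, no tagging could satisfy rule 1; so word 3 is R.
If word 4 were C, no tagging could satisfy rule 1; so word 4 is R.
If word 5 were C, no tagging could satisfy rule 1; so word 5 is R.
If word 6 were C, no tagging could satisfy rule 1; so word 6 is R.
So the tagging must be: N R R R R R.
Check: rule 1 ✓; rule 2 ✓; rule 3 ✓; rule 4 ✓.

R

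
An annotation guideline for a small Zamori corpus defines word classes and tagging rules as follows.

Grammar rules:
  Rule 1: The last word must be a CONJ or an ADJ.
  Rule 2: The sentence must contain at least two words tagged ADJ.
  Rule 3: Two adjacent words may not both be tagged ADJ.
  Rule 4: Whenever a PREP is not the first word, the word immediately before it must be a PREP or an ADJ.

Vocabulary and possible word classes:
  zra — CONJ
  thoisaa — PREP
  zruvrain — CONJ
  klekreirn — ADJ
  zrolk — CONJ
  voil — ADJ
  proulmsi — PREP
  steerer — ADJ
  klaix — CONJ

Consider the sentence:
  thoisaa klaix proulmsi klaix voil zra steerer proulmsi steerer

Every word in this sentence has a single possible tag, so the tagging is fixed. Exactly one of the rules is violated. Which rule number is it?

4

Fixed tagging: PREP CONJ PREP CONJ ADJ CONJ ADJ PREP ADJ.
Checking each rule: R1 pass, R2 pass, R3 pass, R4 fail.
Only rule 4 fails.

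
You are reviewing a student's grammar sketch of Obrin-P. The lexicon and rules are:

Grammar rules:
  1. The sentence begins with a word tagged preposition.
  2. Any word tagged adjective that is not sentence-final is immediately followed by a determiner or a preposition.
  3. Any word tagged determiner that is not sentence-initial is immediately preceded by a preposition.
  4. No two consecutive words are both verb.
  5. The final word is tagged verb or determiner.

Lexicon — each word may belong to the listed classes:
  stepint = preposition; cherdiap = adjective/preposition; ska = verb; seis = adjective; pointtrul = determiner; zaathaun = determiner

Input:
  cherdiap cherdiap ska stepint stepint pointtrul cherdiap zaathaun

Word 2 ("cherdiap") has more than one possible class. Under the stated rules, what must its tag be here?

Candidates per position — 1:cherdiap {adjective,preposition}; 2:cherdiap {adjective,preposition}; 3:ska {verb}; 4:stepint {preposition}; 5:stepint {preposition}; 6:pointtrul {determiner}; 7:cherdiap {adjective,preposition}; 8:zaathaun {determiner}.
Word 1 cannot be adjective — rule 1 would then fail for every completion. It is preposition.
Word 2 cannot be adjective — rule 2 would then fail for every completion. It is preposition.
Word 7 cannot be adjective — rule 3 would then fail for every completion. It is preposition.
That leaves exactly one tagging: preposition preposition verb preposition preposition determiner preposition determiner.
Verifying each rule — rule 1 ✓; rule 2 ✓; rule 3 ✓; rule 4 ✓; rule 5 ✓.

preposition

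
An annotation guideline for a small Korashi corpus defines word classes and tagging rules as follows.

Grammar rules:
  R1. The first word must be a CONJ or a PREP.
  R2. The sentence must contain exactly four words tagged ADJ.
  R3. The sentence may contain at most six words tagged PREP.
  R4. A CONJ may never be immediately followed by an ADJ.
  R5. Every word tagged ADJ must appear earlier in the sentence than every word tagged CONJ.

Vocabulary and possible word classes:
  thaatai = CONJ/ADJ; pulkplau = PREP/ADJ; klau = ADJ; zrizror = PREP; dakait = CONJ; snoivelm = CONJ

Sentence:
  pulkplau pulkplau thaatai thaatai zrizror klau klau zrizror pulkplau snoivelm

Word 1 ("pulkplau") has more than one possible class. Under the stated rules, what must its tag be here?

Candidates per position — 1:pulkplau {PREP,ADJ}; 2:pulkplau {PREP,ADJ}; 3:thaatai {CONJ,ADJ}; 4:thaatai {CONJ,ADJ}; 5:zrizror {PREP}; 6:klau {ADJ}; 7:klau {ADJ}; 8:zrizror {PREP}; 9:pulkplau {PREP,ADJ}; 10:snoivelm {CONJ}.
Word 1 cannot be ADJ — rule 1 would then fail for every completion. It is PREP.
Word 3 cannot be CONJ — rule 5 would then fail for every completion. It is ADJ.
Word 4 cannot be CONJ — rule 5 would then fail for every completion. It is ADJ.
Word 9 cannot be ADJ — rule 2 would then fail for every completion. It is PREP.
Word 2 cannot be ADJ — rule 2 would then fail for every completion. It is PREP.
So the tagging must be: PREP PREP ADJ ADJ PREP ADJ ADJ PREP PREP CONJ.
Check: rule 1 holds; rule 2 holds; rule 3 holds; rule 4 holds; rule 5 holds.

PREP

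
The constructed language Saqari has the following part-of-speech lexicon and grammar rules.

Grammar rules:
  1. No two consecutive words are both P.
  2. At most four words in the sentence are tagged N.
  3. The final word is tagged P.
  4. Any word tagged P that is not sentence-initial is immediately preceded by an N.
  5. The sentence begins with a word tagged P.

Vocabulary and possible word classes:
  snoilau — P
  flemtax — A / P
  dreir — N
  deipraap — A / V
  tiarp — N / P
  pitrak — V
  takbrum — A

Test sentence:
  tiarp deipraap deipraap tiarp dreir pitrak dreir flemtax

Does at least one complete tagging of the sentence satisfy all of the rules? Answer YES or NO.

Candidates per position — 1:tiarp {N,P}; 2:deipraap {A,V}; 3:deipraap {A,V}; 4:tiarp {N,P}; 5:dreir {N}; 6:pitrak {V}; 7:dreir {N}; 8:flemtax {A,P}.
One satisfying assignment: P A V N N V N P.
Rule-by-rule: rule 1 ✓; rule 2 ✓; rule 3 ✓; rule 4 ✓; rule 5 ✓.

YES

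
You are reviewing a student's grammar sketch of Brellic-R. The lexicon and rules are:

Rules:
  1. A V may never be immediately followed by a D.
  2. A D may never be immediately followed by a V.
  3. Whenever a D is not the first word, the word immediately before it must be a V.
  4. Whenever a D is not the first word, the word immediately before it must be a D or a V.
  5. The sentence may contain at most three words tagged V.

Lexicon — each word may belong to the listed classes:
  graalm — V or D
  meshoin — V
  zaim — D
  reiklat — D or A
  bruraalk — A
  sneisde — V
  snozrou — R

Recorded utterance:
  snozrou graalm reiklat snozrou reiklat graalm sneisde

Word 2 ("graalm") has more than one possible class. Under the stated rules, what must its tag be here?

Candidates per position — 1:snozrou {R}; 2:graalm {V,D}; 3:reiklat {D,A}; 4:snozrou {R}; 5:reiklat {D,A}; 6:graalm {V,D}; 7:sneisde {V}.
Word 2 cannot be D — rule 3 would then fail for every completion. It is V.
Word 3 cannot be D — rule 1 would then fail for every completion. It is A.
Word 5 cannot be D — rule 2 would then fail for every completion. It is A.
Word 6 cannot be D — rule 2 would then fail for every completion. It is V.
The unique satisfying tagging is: R V A R A V V.
Verifying each rule — rule 1 satisfied; rule 2 satisfied; rule 3 satisfied; rule 4 satisfied; rule 5 satisfied.

V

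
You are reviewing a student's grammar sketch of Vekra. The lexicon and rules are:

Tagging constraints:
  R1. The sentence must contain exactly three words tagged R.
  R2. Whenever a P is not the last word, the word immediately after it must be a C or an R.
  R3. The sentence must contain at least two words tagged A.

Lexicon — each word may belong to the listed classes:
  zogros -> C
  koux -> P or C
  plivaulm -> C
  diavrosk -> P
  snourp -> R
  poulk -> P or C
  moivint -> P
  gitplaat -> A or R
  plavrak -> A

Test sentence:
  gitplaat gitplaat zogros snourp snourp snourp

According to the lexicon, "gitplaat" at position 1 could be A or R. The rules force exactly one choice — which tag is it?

A

Candidates per position — 1:gitplaat {A,R}; 2:gitplaat {A,R}; 3:zogros {C}; 4:snourp {R}; 5:snourp {R}; 6:snourp {R}.
Position 1: tagging it R would leave rule 1 unsatisfiable, so it must be A.
Position 2: tagging it R would leave rule 1 unsatisfiable, so it must be A.
That leaves exactly one tagging: A A C R R R.
Verifying each rule — rule 1 ✓; rule 2 ✓; rule 3 ✓.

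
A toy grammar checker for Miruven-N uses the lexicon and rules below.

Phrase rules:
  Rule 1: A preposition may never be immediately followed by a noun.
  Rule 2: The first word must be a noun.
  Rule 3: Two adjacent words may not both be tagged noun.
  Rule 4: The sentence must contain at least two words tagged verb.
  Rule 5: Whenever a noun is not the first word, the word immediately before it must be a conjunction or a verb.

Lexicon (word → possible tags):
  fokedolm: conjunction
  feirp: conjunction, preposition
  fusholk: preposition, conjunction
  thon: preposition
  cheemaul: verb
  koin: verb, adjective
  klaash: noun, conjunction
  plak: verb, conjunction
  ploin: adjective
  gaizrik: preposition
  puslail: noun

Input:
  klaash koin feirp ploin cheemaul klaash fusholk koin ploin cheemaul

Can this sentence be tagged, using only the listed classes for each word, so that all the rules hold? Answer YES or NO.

Candidates per position — 1:klaash {noun,conjunction}; 2:koin {verb,adjective}; 3:feirp {conjunction,preposition}; 4:ploin {adjective}; 5:cheemaul {verb}; 6:klaash {noun,conjunction}; 7:fusholk {preposition,conjunction}; 8:koin {verb,adjective}; 9:ploin {adjective}; 10:cheemaul {verb}.
One satisfying assignment: noun adjective preposition adjective verb noun preposition verb adjective verb.
Check: rule 1 ok; rule 2 ok; rule 3 ok; rule 4 ok; rule 5 ok.

YES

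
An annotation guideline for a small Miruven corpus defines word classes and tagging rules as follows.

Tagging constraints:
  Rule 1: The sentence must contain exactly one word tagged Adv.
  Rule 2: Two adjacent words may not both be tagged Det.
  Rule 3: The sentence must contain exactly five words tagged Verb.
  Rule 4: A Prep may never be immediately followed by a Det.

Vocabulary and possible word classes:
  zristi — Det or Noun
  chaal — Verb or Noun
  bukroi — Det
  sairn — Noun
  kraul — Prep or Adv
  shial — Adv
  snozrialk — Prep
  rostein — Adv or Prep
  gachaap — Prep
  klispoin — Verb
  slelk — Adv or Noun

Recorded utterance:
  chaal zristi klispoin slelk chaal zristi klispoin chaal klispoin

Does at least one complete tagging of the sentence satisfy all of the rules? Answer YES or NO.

YES

Candidates per position — 1:chaal {Verb,Noun}; 2:zristi {Det,Noun}; 3:klispoin {Verb}; 4:slelk {Adv,Noun}; 5:chaal {Verb,Noun}; 6:zristi {Det,Noun}; 7:klispoin {Verb}; 8:chaal {Verb,Noun}; 9:klispoin {Verb}.
One satisfying assignment: Verb Noun Verb Adv Verb Noun Verb Noun Verb.
Checking: rule 1 holds; rule 2 holds; rule 3 holds; rule 4 holds.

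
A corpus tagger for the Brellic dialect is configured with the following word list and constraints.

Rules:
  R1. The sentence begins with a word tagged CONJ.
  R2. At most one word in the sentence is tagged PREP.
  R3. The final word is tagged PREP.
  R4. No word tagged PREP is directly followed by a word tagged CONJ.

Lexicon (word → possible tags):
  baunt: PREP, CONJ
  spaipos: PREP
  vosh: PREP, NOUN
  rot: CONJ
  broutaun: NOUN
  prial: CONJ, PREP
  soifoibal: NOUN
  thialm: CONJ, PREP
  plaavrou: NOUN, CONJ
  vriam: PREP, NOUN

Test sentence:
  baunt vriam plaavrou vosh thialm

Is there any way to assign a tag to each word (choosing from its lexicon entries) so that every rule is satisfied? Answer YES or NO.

Candidates per position — 1:baunt {PREP,CONJ}; 2:vriam {PREP,NOUN}; 3:plaavrou {NOUN,CONJ}; 4:vosh {PREP,NOUN}; 5:thialm {CONJ,PREP}.
One satisfying assignment: CONJ NOUN CONJ NOUN PREP.
Rule-by-rule: rule 1 ok; rule 2 ok; rule 3 ok; rule 4 ok.

YES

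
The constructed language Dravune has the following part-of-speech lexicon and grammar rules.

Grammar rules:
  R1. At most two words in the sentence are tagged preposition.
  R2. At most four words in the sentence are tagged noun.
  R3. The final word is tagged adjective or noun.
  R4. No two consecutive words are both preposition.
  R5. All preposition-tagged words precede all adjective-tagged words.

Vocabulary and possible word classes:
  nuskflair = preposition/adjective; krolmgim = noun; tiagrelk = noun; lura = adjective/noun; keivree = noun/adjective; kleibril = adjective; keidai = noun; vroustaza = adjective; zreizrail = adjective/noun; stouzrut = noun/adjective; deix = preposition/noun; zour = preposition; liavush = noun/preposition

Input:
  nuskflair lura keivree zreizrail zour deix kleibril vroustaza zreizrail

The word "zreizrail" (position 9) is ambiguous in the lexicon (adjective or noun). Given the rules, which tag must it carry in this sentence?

Candidates per position — 1:nuskflair {preposition,adjective}; 2:lura {adjective,noun}; 3:keivree {noun,adjective}; 4:zreizrail {adjective,noun}; 5:zour {preposition}; 6:deix {preposition,noun}; 7:kleibril {adjective}; 8:vroustaza {adjective}; 9:zreizrail {adjective,noun}.
Word 1 cannot be adjective — rule 5 would then fail for every completion. It is preposition.
Word 2 cannot be adjective — rule 5 would then fail for every completion. It is noun.
Word 3 cannot be adjective — rule 5 would then fail for every completion. It is noun.
Word 4 cannot be adjective — rule 5 would then fail for every completion. It is noun.
Word 6 cannot be preposition — rule 1 would then fail for every completion. It is noun.
Word 9 cannot be noun — rule 2 would then fail for every completion. It is adjective.
That leaves exactly one tagging: preposition noun noun noun preposition noun adjective adjective adjective.
Verifying each rule — rule 1 holds; rule 2 holds; rule 3 holds; rule 4 holds; rule 5 holds.

adjective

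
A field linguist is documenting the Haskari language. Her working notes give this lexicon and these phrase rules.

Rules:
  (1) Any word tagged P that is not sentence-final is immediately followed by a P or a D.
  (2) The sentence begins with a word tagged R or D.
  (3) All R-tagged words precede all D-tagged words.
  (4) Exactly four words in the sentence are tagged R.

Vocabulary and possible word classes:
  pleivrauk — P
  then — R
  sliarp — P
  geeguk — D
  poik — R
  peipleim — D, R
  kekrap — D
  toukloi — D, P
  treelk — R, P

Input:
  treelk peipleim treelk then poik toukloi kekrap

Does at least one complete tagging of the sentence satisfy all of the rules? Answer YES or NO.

Candidates per position — 1:treelk {R,P}; 2:peipleim {D,R}; 3:treelk {R,P}; 4:then {R}; 5:poik {R}; 6:toukloi {D,P}; 7:kekrap {D}.
Every candidate sequence violates at least one rule; no consistent tagging exists.

NO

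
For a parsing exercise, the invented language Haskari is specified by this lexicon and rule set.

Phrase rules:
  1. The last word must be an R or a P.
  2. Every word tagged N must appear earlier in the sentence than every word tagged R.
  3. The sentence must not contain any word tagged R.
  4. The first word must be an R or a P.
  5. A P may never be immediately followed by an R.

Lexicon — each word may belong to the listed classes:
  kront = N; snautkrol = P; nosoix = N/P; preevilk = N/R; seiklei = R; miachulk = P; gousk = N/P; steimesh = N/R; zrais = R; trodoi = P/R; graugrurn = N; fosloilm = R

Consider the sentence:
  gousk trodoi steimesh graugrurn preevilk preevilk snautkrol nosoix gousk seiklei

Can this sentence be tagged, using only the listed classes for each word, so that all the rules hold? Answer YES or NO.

Candidates per position — 1:gousk {N,P}; 2:trodoi {P,R}; 3:steimesh {N,R}; 4:graugrurn {N}; 5:preevilk {N,R}; 6:preevilk {N,R}; 7:snautkrol {P}; 8:nosoix {N,P}; 9:gousk {N,P}; 10:seiklei {R}.
Rule 3 cannot be satisfied by any choice of tags from the lexicon.
So there is no consistent tagging.

NO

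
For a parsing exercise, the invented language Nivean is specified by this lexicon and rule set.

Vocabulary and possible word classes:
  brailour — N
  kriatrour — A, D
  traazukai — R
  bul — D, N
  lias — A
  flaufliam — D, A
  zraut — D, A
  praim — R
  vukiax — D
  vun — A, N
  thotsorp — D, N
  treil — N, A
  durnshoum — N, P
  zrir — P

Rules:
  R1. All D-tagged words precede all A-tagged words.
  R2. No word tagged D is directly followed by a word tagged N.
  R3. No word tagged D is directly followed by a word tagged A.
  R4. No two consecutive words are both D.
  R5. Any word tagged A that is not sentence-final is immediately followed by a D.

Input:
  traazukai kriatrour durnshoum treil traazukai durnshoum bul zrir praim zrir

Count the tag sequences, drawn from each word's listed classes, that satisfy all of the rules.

4

Candidates per position — 1:traazukai {R}; 2:kriatrour {A,D}; 3:durnshoum {N,P}; 4:treil {N,A}; 5:traazukai {R}; 6:durnshoum {N,P}; 7:bul {D,N}; 8:zrir {P}; 9:praim {R}; 10:zrir {P}.
There are 32 candidate sequences in total.
The sequences that satisfy every rule: R D P N R N D P R P; R D P N R N N P R P; R D P N R P D P R P; R D P N R P N P R P.
Count = 4.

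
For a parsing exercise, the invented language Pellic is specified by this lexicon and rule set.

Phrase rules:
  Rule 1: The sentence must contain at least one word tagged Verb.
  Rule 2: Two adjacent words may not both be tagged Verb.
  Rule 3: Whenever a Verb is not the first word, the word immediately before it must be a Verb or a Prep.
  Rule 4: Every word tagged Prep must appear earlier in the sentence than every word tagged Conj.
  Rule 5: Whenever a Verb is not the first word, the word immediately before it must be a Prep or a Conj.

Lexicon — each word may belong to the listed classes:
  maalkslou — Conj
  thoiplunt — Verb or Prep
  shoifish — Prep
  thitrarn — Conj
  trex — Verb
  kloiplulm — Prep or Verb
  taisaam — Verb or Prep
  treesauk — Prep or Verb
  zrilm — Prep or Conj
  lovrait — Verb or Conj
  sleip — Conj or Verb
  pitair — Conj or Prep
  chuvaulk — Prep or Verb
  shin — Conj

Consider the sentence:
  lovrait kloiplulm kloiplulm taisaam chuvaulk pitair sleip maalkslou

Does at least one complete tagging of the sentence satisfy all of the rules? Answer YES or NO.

YES

Candidates per position — 1:lovrait {Verb,Conj}; 2:kloiplulm {Prep,Verb}; 3:kloiplulm {Prep,Verb}; 4:taisaam {Verb,Prep}; 5:chuvaulk {Prep,Verb}; 6:pitair {Conj,Prep}; 7:sleip {Conj,Verb}; 8:maalkslou {Conj}.
One satisfying assignment: Verb Prep Prep Verb Prep Conj Conj Conj.
Check: rule 1 ✓; rule 2 ✓; rule 3 ✓; rule 4 ✓; rule 5 ✓.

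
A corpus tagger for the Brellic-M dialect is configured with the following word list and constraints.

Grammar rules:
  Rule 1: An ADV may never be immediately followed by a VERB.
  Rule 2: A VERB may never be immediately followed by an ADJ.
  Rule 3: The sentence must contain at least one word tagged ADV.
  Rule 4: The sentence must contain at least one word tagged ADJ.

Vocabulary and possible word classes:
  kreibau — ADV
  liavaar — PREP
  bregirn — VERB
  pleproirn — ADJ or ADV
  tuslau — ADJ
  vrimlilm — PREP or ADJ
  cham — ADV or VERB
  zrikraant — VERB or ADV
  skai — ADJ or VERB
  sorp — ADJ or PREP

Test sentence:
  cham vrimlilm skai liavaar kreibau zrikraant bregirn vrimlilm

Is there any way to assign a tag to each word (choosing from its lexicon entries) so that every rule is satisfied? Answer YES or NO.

Candidates per position — 1:cham {ADV,VERB}; 2:vrimlilm {PREP,ADJ}; 3:skai {ADJ,VERB}; 4:liavaar {PREP}; 5:kreibau {ADV}; 6:zrikraant {VERB,ADV}; 7:bregirn {VERB}; 8:vrimlilm {PREP,ADJ}.
Rule 1 cannot be satisfied by any choice of tags from the lexicon.
So there is no consistent tagging.

NO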